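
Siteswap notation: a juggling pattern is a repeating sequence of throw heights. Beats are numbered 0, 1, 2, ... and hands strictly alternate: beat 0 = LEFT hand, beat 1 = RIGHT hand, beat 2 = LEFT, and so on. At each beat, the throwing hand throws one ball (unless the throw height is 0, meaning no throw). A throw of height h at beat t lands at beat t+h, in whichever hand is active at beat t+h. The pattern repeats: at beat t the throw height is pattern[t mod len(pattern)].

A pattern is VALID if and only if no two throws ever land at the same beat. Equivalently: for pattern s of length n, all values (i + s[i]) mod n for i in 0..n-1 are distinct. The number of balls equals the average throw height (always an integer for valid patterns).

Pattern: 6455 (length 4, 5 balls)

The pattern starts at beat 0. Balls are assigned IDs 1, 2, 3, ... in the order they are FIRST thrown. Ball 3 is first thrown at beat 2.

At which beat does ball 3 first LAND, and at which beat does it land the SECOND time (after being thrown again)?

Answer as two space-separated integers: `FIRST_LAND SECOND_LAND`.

Answer: 7 12

Derivation:
Beat 0 (L): throw ball1 h=6 -> lands@6:L; in-air after throw: [b1@6:L]
Beat 1 (R): throw ball2 h=4 -> lands@5:R; in-air after throw: [b2@5:R b1@6:L]
Beat 2 (L): throw ball3 h=5 -> lands@7:R; in-air after throw: [b2@5:R b1@6:L b3@7:R]
Beat 3 (R): throw ball4 h=5 -> lands@8:L; in-air after throw: [b2@5:R b1@6:L b3@7:R b4@8:L]
Beat 4 (L): throw ball5 h=6 -> lands@10:L; in-air after throw: [b2@5:R b1@6:L b3@7:R b4@8:L b5@10:L]
Beat 5 (R): throw ball2 h=4 -> lands@9:R; in-air after throw: [b1@6:L b3@7:R b4@8:L b2@9:R b5@10:L]
Beat 6 (L): throw ball1 h=5 -> lands@11:R; in-air after throw: [b3@7:R b4@8:L b2@9:R b5@10:L b1@11:R]
Beat 7 (R): throw ball3 h=5 -> lands@12:L; in-air after throw: [b4@8:L b2@9:R b5@10:L b1@11:R b3@12:L]
Beat 8 (L): throw ball4 h=6 -> lands@14:L; in-air after throw: [b2@9:R b5@10:L b1@11:R b3@12:L b4@14:L]
Beat 9 (R): throw ball2 h=4 -> lands@13:R; in-air after throw: [b5@10:L b1@11:R b3@12:L b2@13:R b4@14:L]
Beat 10 (L): throw ball5 h=5 -> lands@15:R; in-air after throw: [b1@11:R b3@12:L b2@13:R b4@14:L b5@15:R]
Beat 11 (R): throw ball1 h=5 -> lands@16:L; in-air after throw: [b3@12:L b2@13:R b4@14:L b5@15:R b1@16:L]
Beat 12 (L): throw ball3 h=6 -> lands@18:L; in-air after throw: [b2@13:R b4@14:L b5@15:R b1@16:L b3@18:L]
Ball 3: thrown@2 h=5 -> first land @7; rethrown@7 h=5 -> second land @12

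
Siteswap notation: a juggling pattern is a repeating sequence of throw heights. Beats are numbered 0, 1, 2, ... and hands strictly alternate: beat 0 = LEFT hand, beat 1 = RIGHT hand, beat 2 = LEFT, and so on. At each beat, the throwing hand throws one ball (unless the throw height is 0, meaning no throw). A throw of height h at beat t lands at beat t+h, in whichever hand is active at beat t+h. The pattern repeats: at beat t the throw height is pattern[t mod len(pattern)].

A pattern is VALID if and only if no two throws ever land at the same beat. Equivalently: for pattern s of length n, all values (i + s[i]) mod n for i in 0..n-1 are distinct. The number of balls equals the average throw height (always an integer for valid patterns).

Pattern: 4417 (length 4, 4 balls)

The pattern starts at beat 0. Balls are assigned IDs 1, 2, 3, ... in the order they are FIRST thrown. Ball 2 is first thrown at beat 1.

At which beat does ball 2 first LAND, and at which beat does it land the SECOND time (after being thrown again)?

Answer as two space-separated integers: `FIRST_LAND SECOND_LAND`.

Answer: 5 9

Derivation:
Beat 0 (L): throw ball1 h=4 -> lands@4:L; in-air after throw: [b1@4:L]
Beat 1 (R): throw ball2 h=4 -> lands@5:R; in-air after throw: [b1@4:L b2@5:R]
Beat 2 (L): throw ball3 h=1 -> lands@3:R; in-air after throw: [b3@3:R b1@4:L b2@5:R]
Beat 3 (R): throw ball3 h=7 -> lands@10:L; in-air after throw: [b1@4:L b2@5:R b3@10:L]
Beat 4 (L): throw ball1 h=4 -> lands@8:L; in-air after throw: [b2@5:R b1@8:L b3@10:L]
Beat 5 (R): throw ball2 h=4 -> lands@9:R; in-air after throw: [b1@8:L b2@9:R b3@10:L]
Beat 6 (L): throw ball4 h=1 -> lands@7:R; in-air after throw: [b4@7:R b1@8:L b2@9:R b3@10:L]
Beat 7 (R): throw ball4 h=7 -> lands@14:L; in-air after throw: [b1@8:L b2@9:R b3@10:L b4@14:L]
Beat 8 (L): throw ball1 h=4 -> lands@12:L; in-air after throw: [b2@9:R b3@10:L b1@12:L b4@14:L]
Beat 9 (R): throw ball2 h=4 -> lands@13:R; in-air after throw: [b3@10:L b1@12:L b2@13:R b4@14:L]
Ball 2: thrown@1 h=4 -> first land @5; rethrown@5 h=4 -> second land @9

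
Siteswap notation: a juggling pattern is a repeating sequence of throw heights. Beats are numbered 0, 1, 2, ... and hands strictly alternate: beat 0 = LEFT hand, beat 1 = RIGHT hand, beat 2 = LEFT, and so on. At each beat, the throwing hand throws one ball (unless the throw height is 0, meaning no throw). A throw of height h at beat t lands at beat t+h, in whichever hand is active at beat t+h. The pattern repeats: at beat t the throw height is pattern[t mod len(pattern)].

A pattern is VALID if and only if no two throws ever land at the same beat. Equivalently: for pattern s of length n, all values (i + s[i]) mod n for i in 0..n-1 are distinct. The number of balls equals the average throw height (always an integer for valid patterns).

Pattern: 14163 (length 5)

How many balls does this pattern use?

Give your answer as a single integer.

Answer: 3

Derivation:
Pattern = [1, 4, 1, 6, 3], length n = 5
  position 0: throw height = 1, running sum = 1
  position 1: throw height = 4, running sum = 5
  position 2: throw height = 1, running sum = 6
  position 3: throw height = 6, running sum = 12
  position 4: throw height = 3, running sum = 15
Total sum = 15; balls = sum / n = 15 / 5 = 3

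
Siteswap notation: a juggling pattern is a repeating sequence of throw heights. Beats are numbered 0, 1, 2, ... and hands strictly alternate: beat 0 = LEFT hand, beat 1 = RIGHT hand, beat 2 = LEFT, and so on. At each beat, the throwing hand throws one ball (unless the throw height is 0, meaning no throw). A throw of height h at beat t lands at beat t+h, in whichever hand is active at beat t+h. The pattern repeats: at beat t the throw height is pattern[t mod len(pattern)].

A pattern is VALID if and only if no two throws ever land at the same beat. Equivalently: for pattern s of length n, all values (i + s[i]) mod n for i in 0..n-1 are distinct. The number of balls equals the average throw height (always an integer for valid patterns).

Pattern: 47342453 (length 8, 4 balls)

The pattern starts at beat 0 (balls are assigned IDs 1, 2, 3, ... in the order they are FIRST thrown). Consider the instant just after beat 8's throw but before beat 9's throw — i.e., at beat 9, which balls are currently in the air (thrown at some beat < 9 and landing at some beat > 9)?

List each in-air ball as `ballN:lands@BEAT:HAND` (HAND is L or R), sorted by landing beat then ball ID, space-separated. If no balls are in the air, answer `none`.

Answer: ball4:lands@10:L ball1:lands@11:R ball2:lands@12:L

Derivation:
Beat 0 (L): throw ball1 h=4 -> lands@4:L; in-air after throw: [b1@4:L]
Beat 1 (R): throw ball2 h=7 -> lands@8:L; in-air after throw: [b1@4:L b2@8:L]
Beat 2 (L): throw ball3 h=3 -> lands@5:R; in-air after throw: [b1@4:L b3@5:R b2@8:L]
Beat 3 (R): throw ball4 h=4 -> lands@7:R; in-air after throw: [b1@4:L b3@5:R b4@7:R b2@8:L]
Beat 4 (L): throw ball1 h=2 -> lands@6:L; in-air after throw: [b3@5:R b1@6:L b4@7:R b2@8:L]
Beat 5 (R): throw ball3 h=4 -> lands@9:R; in-air after throw: [b1@6:L b4@7:R b2@8:L b3@9:R]
Beat 6 (L): throw ball1 h=5 -> lands@11:R; in-air after throw: [b4@7:R b2@8:L b3@9:R b1@11:R]
Beat 7 (R): throw ball4 h=3 -> lands@10:L; in-air after throw: [b2@8:L b3@9:R b4@10:L b1@11:R]
Beat 8 (L): throw ball2 h=4 -> lands@12:L; in-air after throw: [b3@9:R b4@10:L b1@11:R b2@12:L]
Beat 9 (R): throw ball3 h=7 -> lands@16:L; in-air after throw: [b4@10:L b1@11:R b2@12:L b3@16:L]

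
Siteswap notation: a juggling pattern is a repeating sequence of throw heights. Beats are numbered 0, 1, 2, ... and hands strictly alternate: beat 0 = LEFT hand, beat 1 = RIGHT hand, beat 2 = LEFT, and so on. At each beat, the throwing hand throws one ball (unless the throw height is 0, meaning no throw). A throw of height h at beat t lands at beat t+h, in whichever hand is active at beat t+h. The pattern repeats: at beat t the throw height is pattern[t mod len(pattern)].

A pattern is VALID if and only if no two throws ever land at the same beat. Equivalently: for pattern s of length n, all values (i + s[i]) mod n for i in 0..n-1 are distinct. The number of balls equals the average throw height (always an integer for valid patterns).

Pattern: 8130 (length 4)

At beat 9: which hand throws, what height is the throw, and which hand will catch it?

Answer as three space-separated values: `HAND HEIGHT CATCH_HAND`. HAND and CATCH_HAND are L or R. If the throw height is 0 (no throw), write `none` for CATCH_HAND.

Answer: R 1 L

Derivation:
Beat 9: 9 mod 2 = 1, so hand = R
Throw height = pattern[9 mod 4] = pattern[1] = 1
Lands at beat 9+1=10, 10 mod 2 = 0, so catch hand = L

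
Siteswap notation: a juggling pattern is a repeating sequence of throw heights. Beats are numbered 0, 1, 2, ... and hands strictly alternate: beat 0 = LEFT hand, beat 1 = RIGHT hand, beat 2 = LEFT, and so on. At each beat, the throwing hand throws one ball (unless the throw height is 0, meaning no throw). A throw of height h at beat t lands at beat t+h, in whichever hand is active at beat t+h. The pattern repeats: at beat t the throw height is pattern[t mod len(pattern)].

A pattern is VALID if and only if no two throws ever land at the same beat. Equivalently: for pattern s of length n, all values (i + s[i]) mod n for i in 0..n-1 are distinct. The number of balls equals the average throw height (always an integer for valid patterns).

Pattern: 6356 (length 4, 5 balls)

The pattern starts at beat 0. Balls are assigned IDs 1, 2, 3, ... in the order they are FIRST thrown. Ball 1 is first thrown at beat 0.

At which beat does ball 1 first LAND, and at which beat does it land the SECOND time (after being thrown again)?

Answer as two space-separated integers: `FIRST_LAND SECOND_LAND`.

Answer: 6 11

Derivation:
Beat 0 (L): throw ball1 h=6 -> lands@6:L; in-air after throw: [b1@6:L]
Beat 1 (R): throw ball2 h=3 -> lands@4:L; in-air after throw: [b2@4:L b1@6:L]
Beat 2 (L): throw ball3 h=5 -> lands@7:R; in-air after throw: [b2@4:L b1@6:L b3@7:R]
Beat 3 (R): throw ball4 h=6 -> lands@9:R; in-air after throw: [b2@4:L b1@6:L b3@7:R b4@9:R]
Beat 4 (L): throw ball2 h=6 -> lands@10:L; in-air after throw: [b1@6:L b3@7:R b4@9:R b2@10:L]
Beat 5 (R): throw ball5 h=3 -> lands@8:L; in-air after throw: [b1@6:L b3@7:R b5@8:L b4@9:R b2@10:L]
Beat 6 (L): throw ball1 h=5 -> lands@11:R; in-air after throw: [b3@7:R b5@8:L b4@9:R b2@10:L b1@11:R]
Beat 7 (R): throw ball3 h=6 -> lands@13:R; in-air after throw: [b5@8:L b4@9:R b2@10:L b1@11:R b3@13:R]
Beat 8 (L): throw ball5 h=6 -> lands@14:L; in-air after throw: [b4@9:R b2@10:L b1@11:R b3@13:R b5@14:L]
Beat 9 (R): throw ball4 h=3 -> lands@12:L; in-air after throw: [b2@10:L b1@11:R b4@12:L b3@13:R b5@14:L]
Beat 10 (L): throw ball2 h=5 -> lands@15:R; in-air after throw: [b1@11:R b4@12:L b3@13:R b5@14:L b2@15:R]
Beat 11 (R): throw ball1 h=6 -> lands@17:R; in-air after throw: [b4@12:L b3@13:R b5@14:L b2@15:R b1@17:R]
Ball 1: thrown@0 h=6 -> first land @6; rethrown@6 h=5 -> second land @11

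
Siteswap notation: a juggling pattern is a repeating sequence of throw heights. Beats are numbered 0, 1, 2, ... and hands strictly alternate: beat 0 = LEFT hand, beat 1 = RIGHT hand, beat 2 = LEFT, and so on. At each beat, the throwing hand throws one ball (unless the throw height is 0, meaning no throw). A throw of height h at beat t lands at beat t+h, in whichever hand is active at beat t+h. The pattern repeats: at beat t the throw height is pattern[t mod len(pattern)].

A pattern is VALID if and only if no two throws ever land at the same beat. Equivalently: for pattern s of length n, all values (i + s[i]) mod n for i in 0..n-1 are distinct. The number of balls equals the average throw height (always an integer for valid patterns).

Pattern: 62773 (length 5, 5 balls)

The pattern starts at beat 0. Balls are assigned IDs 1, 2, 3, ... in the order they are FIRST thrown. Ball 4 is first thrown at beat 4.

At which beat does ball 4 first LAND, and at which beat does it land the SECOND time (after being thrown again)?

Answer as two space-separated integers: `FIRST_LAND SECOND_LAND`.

Answer: 7 14

Derivation:
Beat 0 (L): throw ball1 h=6 -> lands@6:L; in-air after throw: [b1@6:L]
Beat 1 (R): throw ball2 h=2 -> lands@3:R; in-air after throw: [b2@3:R b1@6:L]
Beat 2 (L): throw ball3 h=7 -> lands@9:R; in-air after throw: [b2@3:R b1@6:L b3@9:R]
Beat 3 (R): throw ball2 h=7 -> lands@10:L; in-air after throw: [b1@6:L b3@9:R b2@10:L]
Beat 4 (L): throw ball4 h=3 -> lands@7:R; in-air after throw: [b1@6:L b4@7:R b3@9:R b2@10:L]
Beat 5 (R): throw ball5 h=6 -> lands@11:R; in-air after throw: [b1@6:L b4@7:R b3@9:R b2@10:L b5@11:R]
Beat 6 (L): throw ball1 h=2 -> lands@8:L; in-air after throw: [b4@7:R b1@8:L b3@9:R b2@10:L b5@11:R]
Beat 7 (R): throw ball4 h=7 -> lands@14:L; in-air after throw: [b1@8:L b3@9:R b2@10:L b5@11:R b4@14:L]
Beat 8 (L): throw ball1 h=7 -> lands@15:R; in-air after throw: [b3@9:R b2@10:L b5@11:R b4@14:L b1@15:R]
Beat 9 (R): throw ball3 h=3 -> lands@12:L; in-air after throw: [b2@10:L b5@11:R b3@12:L b4@14:L b1@15:R]
Beat 10 (L): throw ball2 h=6 -> lands@16:L; in-air after throw: [b5@11:R b3@12:L b4@14:L b1@15:R b2@16:L]
Beat 11 (R): throw ball5 h=2 -> lands@13:R; in-air after throw: [b3@12:L b5@13:R b4@14:L b1@15:R b2@16:L]
Beat 12 (L): throw ball3 h=7 -> lands@19:R; in-air after throw: [b5@13:R b4@14:L b1@15:R b2@16:L b3@19:R]
Beat 13 (R): throw ball5 h=7 -> lands@20:L; in-air after throw: [b4@14:L b1@15:R b2@16:L b3@19:R b5@20:L]
Beat 14 (L): throw ball4 h=3 -> lands@17:R; in-air after throw: [b1@15:R b2@16:L b4@17:R b3@19:R b5@20:L]
Ball 4: thrown@4 h=3 -> first land @7; rethrown@7 h=7 -> second land @14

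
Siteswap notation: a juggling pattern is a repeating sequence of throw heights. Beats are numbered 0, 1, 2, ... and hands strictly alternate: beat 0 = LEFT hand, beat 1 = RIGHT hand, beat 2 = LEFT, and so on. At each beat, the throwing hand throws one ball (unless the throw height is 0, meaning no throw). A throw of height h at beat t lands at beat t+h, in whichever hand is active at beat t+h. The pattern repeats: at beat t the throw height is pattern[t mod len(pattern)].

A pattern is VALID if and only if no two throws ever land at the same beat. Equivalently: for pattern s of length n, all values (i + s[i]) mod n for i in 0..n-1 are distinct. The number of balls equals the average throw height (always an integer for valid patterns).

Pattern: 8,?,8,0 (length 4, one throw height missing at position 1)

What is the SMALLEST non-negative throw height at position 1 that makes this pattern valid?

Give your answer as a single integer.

Answer: 0

Derivation:
i=0: (0 + 8) mod 4 = 0
i=1: s[i]=? (unknown)
i=2: (2 + 8) mod 4 = 2
i=3: (3 + 0) mod 4 = 3
Known residues: [0, 2, 3]; need a permutation of 0..3, so missing residue r = 1
Need (1 + s) mod 4 = 1; smallest s = (1 - 1) mod 4 = 0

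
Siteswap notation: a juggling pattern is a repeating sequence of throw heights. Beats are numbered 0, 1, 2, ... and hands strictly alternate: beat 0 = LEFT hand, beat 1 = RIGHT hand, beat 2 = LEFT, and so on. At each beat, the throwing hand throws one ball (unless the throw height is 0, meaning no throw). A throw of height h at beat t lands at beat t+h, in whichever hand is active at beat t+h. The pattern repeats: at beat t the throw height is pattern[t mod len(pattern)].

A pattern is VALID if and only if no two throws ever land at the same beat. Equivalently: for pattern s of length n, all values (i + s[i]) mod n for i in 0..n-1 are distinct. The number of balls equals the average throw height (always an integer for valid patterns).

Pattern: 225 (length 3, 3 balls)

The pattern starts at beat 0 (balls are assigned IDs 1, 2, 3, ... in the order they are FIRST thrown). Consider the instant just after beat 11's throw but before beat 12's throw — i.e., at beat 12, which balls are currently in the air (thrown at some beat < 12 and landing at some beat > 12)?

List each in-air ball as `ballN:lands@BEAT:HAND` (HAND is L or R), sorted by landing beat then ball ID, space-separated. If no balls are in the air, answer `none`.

Beat 0 (L): throw ball1 h=2 -> lands@2:L; in-air after throw: [b1@2:L]
Beat 1 (R): throw ball2 h=2 -> lands@3:R; in-air after throw: [b1@2:L b2@3:R]
Beat 2 (L): throw ball1 h=5 -> lands@7:R; in-air after throw: [b2@3:R b1@7:R]
Beat 3 (R): throw ball2 h=2 -> lands@5:R; in-air after throw: [b2@5:R b1@7:R]
Beat 4 (L): throw ball3 h=2 -> lands@6:L; in-air after throw: [b2@5:R b3@6:L b1@7:R]
Beat 5 (R): throw ball2 h=5 -> lands@10:L; in-air after throw: [b3@6:L b1@7:R b2@10:L]
Beat 6 (L): throw ball3 h=2 -> lands@8:L; in-air after throw: [b1@7:R b3@8:L b2@10:L]
Beat 7 (R): throw ball1 h=2 -> lands@9:R; in-air after throw: [b3@8:L b1@9:R b2@10:L]
Beat 8 (L): throw ball3 h=5 -> lands@13:R; in-air after throw: [b1@9:R b2@10:L b3@13:R]
Beat 9 (R): throw ball1 h=2 -> lands@11:R; in-air after throw: [b2@10:L b1@11:R b3@13:R]
Beat 10 (L): throw ball2 h=2 -> lands@12:L; in-air after throw: [b1@11:R b2@12:L b3@13:R]
Beat 11 (R): throw ball1 h=5 -> lands@16:L; in-air after throw: [b2@12:L b3@13:R b1@16:L]
Beat 12 (L): throw ball2 h=2 -> lands@14:L; in-air after throw: [b3@13:R b2@14:L b1@16:L]

Answer: ball3:lands@13:R ball1:lands@16:L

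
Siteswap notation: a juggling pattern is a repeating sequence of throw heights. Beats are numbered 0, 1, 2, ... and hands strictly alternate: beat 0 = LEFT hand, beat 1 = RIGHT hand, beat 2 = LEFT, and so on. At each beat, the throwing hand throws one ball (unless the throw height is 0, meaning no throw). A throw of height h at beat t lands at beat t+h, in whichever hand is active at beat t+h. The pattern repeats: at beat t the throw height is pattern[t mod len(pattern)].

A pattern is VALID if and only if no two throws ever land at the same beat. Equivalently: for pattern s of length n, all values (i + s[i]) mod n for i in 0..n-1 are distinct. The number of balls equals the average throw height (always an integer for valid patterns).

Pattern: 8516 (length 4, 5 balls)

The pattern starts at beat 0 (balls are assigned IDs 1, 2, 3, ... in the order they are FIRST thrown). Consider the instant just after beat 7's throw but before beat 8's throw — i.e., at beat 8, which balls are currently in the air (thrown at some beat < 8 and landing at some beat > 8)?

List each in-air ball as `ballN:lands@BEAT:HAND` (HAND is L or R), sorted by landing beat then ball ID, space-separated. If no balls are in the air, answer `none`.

Answer: ball3:lands@9:R ball5:lands@10:L ball4:lands@12:L ball2:lands@13:R

Derivation:
Beat 0 (L): throw ball1 h=8 -> lands@8:L; in-air after throw: [b1@8:L]
Beat 1 (R): throw ball2 h=5 -> lands@6:L; in-air after throw: [b2@6:L b1@8:L]
Beat 2 (L): throw ball3 h=1 -> lands@3:R; in-air after throw: [b3@3:R b2@6:L b1@8:L]
Beat 3 (R): throw ball3 h=6 -> lands@9:R; in-air after throw: [b2@6:L b1@8:L b3@9:R]
Beat 4 (L): throw ball4 h=8 -> lands@12:L; in-air after throw: [b2@6:L b1@8:L b3@9:R b4@12:L]
Beat 5 (R): throw ball5 h=5 -> lands@10:L; in-air after throw: [b2@6:L b1@8:L b3@9:R b5@10:L b4@12:L]
Beat 6 (L): throw ball2 h=1 -> lands@7:R; in-air after throw: [b2@7:R b1@8:L b3@9:R b5@10:L b4@12:L]
Beat 7 (R): throw ball2 h=6 -> lands@13:R; in-air after throw: [b1@8:L b3@9:R b5@10:L b4@12:L b2@13:R]
Beat 8 (L): throw ball1 h=8 -> lands@16:L; in-air after throw: [b3@9:R b5@10:L b4@12:L b2@13:R b1@16:L]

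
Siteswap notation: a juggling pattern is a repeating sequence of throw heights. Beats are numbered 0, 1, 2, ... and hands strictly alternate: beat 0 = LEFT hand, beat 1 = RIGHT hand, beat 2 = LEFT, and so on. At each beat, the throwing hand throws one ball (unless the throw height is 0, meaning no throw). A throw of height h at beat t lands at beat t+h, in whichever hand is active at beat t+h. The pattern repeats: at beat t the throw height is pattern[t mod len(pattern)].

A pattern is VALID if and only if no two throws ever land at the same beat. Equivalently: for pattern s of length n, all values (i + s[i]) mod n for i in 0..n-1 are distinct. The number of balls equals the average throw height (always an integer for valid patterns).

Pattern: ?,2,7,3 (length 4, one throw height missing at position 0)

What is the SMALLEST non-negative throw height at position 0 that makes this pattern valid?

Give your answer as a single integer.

Answer: 0

Derivation:
i=0: s[i]=? (unknown)
i=1: (1 + 2) mod 4 = 3
i=2: (2 + 7) mod 4 = 1
i=3: (3 + 3) mod 4 = 2
Known residues: [1, 2, 3]; need a permutation of 0..3, so missing residue r = 0
Need (0 + s) mod 4 = 0; smallest s = (0 - 0) mod 4 = 0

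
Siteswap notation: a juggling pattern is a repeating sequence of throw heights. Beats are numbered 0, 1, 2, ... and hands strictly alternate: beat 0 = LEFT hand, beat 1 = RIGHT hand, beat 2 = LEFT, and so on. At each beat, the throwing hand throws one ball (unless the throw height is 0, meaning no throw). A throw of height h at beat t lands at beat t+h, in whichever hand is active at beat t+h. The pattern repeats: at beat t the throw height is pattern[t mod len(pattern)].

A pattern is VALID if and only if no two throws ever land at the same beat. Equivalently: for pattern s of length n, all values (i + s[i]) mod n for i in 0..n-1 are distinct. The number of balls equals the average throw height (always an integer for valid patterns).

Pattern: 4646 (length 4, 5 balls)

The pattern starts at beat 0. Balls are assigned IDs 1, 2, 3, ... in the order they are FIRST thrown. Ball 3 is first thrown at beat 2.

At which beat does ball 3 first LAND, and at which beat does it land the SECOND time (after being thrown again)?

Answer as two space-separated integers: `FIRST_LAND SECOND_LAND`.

Answer: 6 10

Derivation:
Beat 0 (L): throw ball1 h=4 -> lands@4:L; in-air after throw: [b1@4:L]
Beat 1 (R): throw ball2 h=6 -> lands@7:R; in-air after throw: [b1@4:L b2@7:R]
Beat 2 (L): throw ball3 h=4 -> lands@6:L; in-air after throw: [b1@4:L b3@6:L b2@7:R]
Beat 3 (R): throw ball4 h=6 -> lands@9:R; in-air after throw: [b1@4:L b3@6:L b2@7:R b4@9:R]
Beat 4 (L): throw ball1 h=4 -> lands@8:L; in-air after throw: [b3@6:L b2@7:R b1@8:L b4@9:R]
Beat 5 (R): throw ball5 h=6 -> lands@11:R; in-air after throw: [b3@6:L b2@7:R b1@8:L b4@9:R b5@11:R]
Beat 6 (L): throw ball3 h=4 -> lands@10:L; in-air after throw: [b2@7:R b1@8:L b4@9:R b3@10:L b5@11:R]
Beat 7 (R): throw ball2 h=6 -> lands@13:R; in-air after throw: [b1@8:L b4@9:R b3@10:L b5@11:R b2@13:R]
Beat 8 (L): throw ball1 h=4 -> lands@12:L; in-air after throw: [b4@9:R b3@10:L b5@11:R b1@12:L b2@13:R]
Beat 9 (R): throw ball4 h=6 -> lands@15:R; in-air after throw: [b3@10:L b5@11:R b1@12:L b2@13:R b4@15:R]
Beat 10 (L): throw ball3 h=4 -> lands@14:L; in-air after throw: [b5@11:R b1@12:L b2@13:R b3@14:L b4@15:R]
Ball 3: thrown@2 h=4 -> first land @6; rethrown@6 h=4 -> second land @10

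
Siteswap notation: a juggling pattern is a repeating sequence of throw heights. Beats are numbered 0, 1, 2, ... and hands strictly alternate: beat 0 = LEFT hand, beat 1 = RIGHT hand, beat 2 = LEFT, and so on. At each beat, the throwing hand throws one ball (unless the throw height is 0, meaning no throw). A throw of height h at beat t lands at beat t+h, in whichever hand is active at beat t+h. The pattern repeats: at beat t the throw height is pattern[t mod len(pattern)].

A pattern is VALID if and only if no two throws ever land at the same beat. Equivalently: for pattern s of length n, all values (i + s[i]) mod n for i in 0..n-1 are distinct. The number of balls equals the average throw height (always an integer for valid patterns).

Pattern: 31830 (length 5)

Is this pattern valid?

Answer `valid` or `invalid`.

Answer: valid

Derivation:
i=0: (i + s[i]) mod n = (0 + 3) mod 5 = 3
i=1: (i + s[i]) mod n = (1 + 1) mod 5 = 2
i=2: (i + s[i]) mod n = (2 + 8) mod 5 = 0
i=3: (i + s[i]) mod n = (3 + 3) mod 5 = 1
i=4: (i + s[i]) mod n = (4 + 0) mod 5 = 4
Residues: [3, 2, 0, 1, 4], distinct: True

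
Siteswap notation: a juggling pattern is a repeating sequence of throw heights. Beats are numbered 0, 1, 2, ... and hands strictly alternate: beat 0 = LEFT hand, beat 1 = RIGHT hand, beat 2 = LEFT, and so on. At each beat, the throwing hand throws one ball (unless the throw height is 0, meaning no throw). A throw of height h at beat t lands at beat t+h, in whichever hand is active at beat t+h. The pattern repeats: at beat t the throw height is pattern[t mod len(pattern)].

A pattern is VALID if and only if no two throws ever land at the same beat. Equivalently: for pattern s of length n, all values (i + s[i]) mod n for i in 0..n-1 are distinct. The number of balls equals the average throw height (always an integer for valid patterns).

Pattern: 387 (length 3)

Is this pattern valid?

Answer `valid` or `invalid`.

Answer: invalid

Derivation:
i=0: (i + s[i]) mod n = (0 + 3) mod 3 = 0
i=1: (i + s[i]) mod n = (1 + 8) mod 3 = 0
i=2: (i + s[i]) mod n = (2 + 7) mod 3 = 0
Residues: [0, 0, 0], distinct: False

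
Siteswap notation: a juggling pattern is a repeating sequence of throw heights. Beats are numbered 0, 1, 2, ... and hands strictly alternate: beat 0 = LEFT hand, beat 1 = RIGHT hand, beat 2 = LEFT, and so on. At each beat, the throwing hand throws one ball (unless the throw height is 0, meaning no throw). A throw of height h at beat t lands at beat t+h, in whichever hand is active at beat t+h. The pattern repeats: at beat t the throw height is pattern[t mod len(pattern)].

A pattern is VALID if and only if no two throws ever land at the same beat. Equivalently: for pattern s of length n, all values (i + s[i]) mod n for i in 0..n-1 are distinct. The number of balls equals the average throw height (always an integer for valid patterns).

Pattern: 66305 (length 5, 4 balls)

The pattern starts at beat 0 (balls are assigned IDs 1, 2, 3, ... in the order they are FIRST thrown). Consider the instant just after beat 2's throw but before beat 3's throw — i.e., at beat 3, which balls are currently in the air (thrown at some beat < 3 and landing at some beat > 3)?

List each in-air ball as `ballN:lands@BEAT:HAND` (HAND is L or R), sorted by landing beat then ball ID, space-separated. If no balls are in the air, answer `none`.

Beat 0 (L): throw ball1 h=6 -> lands@6:L; in-air after throw: [b1@6:L]
Beat 1 (R): throw ball2 h=6 -> lands@7:R; in-air after throw: [b1@6:L b2@7:R]
Beat 2 (L): throw ball3 h=3 -> lands@5:R; in-air after throw: [b3@5:R b1@6:L b2@7:R]

Answer: ball3:lands@5:R ball1:lands@6:L ball2:lands@7:R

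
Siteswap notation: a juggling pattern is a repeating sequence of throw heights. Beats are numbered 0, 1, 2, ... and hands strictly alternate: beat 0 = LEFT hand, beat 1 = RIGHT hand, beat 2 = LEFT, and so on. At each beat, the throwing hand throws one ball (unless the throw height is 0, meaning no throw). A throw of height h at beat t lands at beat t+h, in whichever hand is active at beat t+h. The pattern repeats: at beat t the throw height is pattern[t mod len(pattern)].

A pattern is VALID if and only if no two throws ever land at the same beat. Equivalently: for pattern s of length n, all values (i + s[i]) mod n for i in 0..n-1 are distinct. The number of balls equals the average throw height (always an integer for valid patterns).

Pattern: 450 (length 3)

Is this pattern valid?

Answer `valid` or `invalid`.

i=0: (i + s[i]) mod n = (0 + 4) mod 3 = 1
i=1: (i + s[i]) mod n = (1 + 5) mod 3 = 0
i=2: (i + s[i]) mod n = (2 + 0) mod 3 = 2
Residues: [1, 0, 2], distinct: True

Answer: valid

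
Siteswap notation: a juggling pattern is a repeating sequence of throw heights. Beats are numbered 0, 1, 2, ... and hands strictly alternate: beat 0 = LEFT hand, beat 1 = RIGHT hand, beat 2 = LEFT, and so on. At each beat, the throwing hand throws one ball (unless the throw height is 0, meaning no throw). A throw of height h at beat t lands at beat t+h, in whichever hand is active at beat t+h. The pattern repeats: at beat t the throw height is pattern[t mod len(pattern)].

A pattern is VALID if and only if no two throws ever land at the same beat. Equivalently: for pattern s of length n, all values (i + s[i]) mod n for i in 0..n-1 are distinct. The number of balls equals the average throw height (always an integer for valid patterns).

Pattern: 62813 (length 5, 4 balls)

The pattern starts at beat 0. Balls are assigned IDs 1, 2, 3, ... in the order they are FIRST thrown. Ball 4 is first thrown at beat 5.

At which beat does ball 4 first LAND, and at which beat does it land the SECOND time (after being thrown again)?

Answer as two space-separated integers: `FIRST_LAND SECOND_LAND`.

Beat 0 (L): throw ball1 h=6 -> lands@6:L; in-air after throw: [b1@6:L]
Beat 1 (R): throw ball2 h=2 -> lands@3:R; in-air after throw: [b2@3:R b1@6:L]
Beat 2 (L): throw ball3 h=8 -> lands@10:L; in-air after throw: [b2@3:R b1@6:L b3@10:L]
Beat 3 (R): throw ball2 h=1 -> lands@4:L; in-air after throw: [b2@4:L b1@6:L b3@10:L]
Beat 4 (L): throw ball2 h=3 -> lands@7:R; in-air after throw: [b1@6:L b2@7:R b3@10:L]
Beat 5 (R): throw ball4 h=6 -> lands@11:R; in-air after throw: [b1@6:L b2@7:R b3@10:L b4@11:R]
Beat 6 (L): throw ball1 h=2 -> lands@8:L; in-air after throw: [b2@7:R b1@8:L b3@10:L b4@11:R]
Beat 7 (R): throw ball2 h=8 -> lands@15:R; in-air after throw: [b1@8:L b3@10:L b4@11:R b2@15:R]
Beat 8 (L): throw ball1 h=1 -> lands@9:R; in-air after throw: [b1@9:R b3@10:L b4@11:R b2@15:R]
Beat 9 (R): throw ball1 h=3 -> lands@12:L; in-air after throw: [b3@10:L b4@11:R b1@12:L b2@15:R]
Beat 10 (L): throw ball3 h=6 -> lands@16:L; in-air after throw: [b4@11:R b1@12:L b2@15:R b3@16:L]
Beat 11 (R): throw ball4 h=2 -> lands@13:R; in-air after throw: [b1@12:L b4@13:R b2@15:R b3@16:L]
Beat 12 (L): throw ball1 h=8 -> lands@20:L; in-air after throw: [b4@13:R b2@15:R b3@16:L b1@20:L]
Beat 13 (R): throw ball4 h=1 -> lands@14:L; in-air after throw: [b4@14:L b2@15:R b3@16:L b1@20:L]
Ball 4: thrown@5 h=6 -> first land @11; rethrown@11 h=2 -> second land @13

Answer: 11 13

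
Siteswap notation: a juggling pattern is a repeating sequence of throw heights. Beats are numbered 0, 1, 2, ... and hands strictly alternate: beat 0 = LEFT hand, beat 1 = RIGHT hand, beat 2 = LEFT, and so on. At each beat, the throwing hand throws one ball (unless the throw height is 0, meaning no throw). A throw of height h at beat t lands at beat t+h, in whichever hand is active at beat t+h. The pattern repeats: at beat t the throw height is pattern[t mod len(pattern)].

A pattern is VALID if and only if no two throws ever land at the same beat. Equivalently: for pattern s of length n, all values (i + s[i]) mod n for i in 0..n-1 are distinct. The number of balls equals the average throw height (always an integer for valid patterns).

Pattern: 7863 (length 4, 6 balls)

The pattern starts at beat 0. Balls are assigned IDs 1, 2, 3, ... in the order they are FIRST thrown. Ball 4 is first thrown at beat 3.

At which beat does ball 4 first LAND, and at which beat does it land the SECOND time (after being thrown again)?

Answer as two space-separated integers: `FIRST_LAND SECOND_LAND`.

Beat 0 (L): throw ball1 h=7 -> lands@7:R; in-air after throw: [b1@7:R]
Beat 1 (R): throw ball2 h=8 -> lands@9:R; in-air after throw: [b1@7:R b2@9:R]
Beat 2 (L): throw ball3 h=6 -> lands@8:L; in-air after throw: [b1@7:R b3@8:L b2@9:R]
Beat 3 (R): throw ball4 h=3 -> lands@6:L; in-air after throw: [b4@6:L b1@7:R b3@8:L b2@9:R]
Beat 4 (L): throw ball5 h=7 -> lands@11:R; in-air after throw: [b4@6:L b1@7:R b3@8:L b2@9:R b5@11:R]
Beat 5 (R): throw ball6 h=8 -> lands@13:R; in-air after throw: [b4@6:L b1@7:R b3@8:L b2@9:R b5@11:R b6@13:R]
Beat 6 (L): throw ball4 h=6 -> lands@12:L; in-air after throw: [b1@7:R b3@8:L b2@9:R b5@11:R b4@12:L b6@13:R]
Beat 7 (R): throw ball1 h=3 -> lands@10:L; in-air after throw: [b3@8:L b2@9:R b1@10:L b5@11:R b4@12:L b6@13:R]
Beat 8 (L): throw ball3 h=7 -> lands@15:R; in-air after throw: [b2@9:R b1@10:L b5@11:R b4@12:L b6@13:R b3@15:R]
Beat 9 (R): throw ball2 h=8 -> lands@17:R; in-air after throw: [b1@10:L b5@11:R b4@12:L b6@13:R b3@15:R b2@17:R]
Beat 10 (L): throw ball1 h=6 -> lands@16:L; in-air after throw: [b5@11:R b4@12:L b6@13:R b3@15:R b1@16:L b2@17:R]
Beat 11 (R): throw ball5 h=3 -> lands@14:L; in-air after throw: [b4@12:L b6@13:R b5@14:L b3@15:R b1@16:L b2@17:R]
Beat 12 (L): throw ball4 h=7 -> lands@19:R; in-air after throw: [b6@13:R b5@14:L b3@15:R b1@16:L b2@17:R b4@19:R]
Ball 4: thrown@3 h=3 -> first land @6; rethrown@6 h=6 -> second land @12

Answer: 6 12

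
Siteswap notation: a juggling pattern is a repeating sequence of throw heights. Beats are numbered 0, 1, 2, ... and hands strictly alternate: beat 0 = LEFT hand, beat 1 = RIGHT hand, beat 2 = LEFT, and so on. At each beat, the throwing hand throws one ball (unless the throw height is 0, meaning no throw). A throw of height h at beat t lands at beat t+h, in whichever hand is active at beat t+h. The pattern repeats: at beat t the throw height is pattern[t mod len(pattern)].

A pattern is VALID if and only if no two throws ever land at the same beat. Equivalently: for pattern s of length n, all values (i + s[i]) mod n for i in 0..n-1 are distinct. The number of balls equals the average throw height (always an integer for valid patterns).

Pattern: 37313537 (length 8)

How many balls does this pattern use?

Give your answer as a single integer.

Pattern = [3, 7, 3, 1, 3, 5, 3, 7], length n = 8
  position 0: throw height = 3, running sum = 3
  position 1: throw height = 7, running sum = 10
  position 2: throw height = 3, running sum = 13
  position 3: throw height = 1, running sum = 14
  position 4: throw height = 3, running sum = 17
  position 5: throw height = 5, running sum = 22
  position 6: throw height = 3, running sum = 25
  position 7: throw height = 7, running sum = 32
Total sum = 32; balls = sum / n = 32 / 8 = 4

Answer: 4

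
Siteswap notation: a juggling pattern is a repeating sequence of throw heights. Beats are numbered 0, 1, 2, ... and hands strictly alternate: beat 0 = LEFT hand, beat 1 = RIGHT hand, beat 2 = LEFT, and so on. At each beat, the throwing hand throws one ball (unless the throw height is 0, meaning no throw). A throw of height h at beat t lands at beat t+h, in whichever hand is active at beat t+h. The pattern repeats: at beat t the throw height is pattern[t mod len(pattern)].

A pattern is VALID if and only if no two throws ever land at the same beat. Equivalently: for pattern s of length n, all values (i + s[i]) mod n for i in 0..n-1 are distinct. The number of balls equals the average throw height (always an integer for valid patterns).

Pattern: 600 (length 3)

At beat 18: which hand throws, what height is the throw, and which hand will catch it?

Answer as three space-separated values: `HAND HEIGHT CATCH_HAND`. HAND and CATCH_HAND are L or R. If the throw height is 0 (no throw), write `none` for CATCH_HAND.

Answer: L 6 L

Derivation:
Beat 18: 18 mod 2 = 0, so hand = L
Throw height = pattern[18 mod 3] = pattern[0] = 6
Lands at beat 18+6=24, 24 mod 2 = 0, so catch hand = L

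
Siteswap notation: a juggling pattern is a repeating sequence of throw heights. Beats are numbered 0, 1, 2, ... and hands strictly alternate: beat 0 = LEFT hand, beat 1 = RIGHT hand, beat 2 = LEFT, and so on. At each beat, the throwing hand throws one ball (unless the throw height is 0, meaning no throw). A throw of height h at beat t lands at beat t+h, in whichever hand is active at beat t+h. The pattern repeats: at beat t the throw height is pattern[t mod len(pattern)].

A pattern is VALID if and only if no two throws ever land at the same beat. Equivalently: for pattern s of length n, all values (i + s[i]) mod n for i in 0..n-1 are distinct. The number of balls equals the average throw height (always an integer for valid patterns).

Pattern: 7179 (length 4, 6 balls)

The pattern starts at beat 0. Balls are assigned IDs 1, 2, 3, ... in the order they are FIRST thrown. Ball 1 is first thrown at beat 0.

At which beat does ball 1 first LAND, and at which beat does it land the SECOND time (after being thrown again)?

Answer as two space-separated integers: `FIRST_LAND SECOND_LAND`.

Beat 0 (L): throw ball1 h=7 -> lands@7:R; in-air after throw: [b1@7:R]
Beat 1 (R): throw ball2 h=1 -> lands@2:L; in-air after throw: [b2@2:L b1@7:R]
Beat 2 (L): throw ball2 h=7 -> lands@9:R; in-air after throw: [b1@7:R b2@9:R]
Beat 3 (R): throw ball3 h=9 -> lands@12:L; in-air after throw: [b1@7:R b2@9:R b3@12:L]
Beat 4 (L): throw ball4 h=7 -> lands@11:R; in-air after throw: [b1@7:R b2@9:R b4@11:R b3@12:L]
Beat 5 (R): throw ball5 h=1 -> lands@6:L; in-air after throw: [b5@6:L b1@7:R b2@9:R b4@11:R b3@12:L]
Beat 6 (L): throw ball5 h=7 -> lands@13:R; in-air after throw: [b1@7:R b2@9:R b4@11:R b3@12:L b5@13:R]
Beat 7 (R): throw ball1 h=9 -> lands@16:L; in-air after throw: [b2@9:R b4@11:R b3@12:L b5@13:R b1@16:L]
Beat 8 (L): throw ball6 h=7 -> lands@15:R; in-air after throw: [b2@9:R b4@11:R b3@12:L b5@13:R b6@15:R b1@16:L]
Beat 9 (R): throw ball2 h=1 -> lands@10:L; in-air after throw: [b2@10:L b4@11:R b3@12:L b5@13:R b6@15:R b1@16:L]
Beat 10 (L): throw ball2 h=7 -> lands@17:R; in-air after throw: [b4@11:R b3@12:L b5@13:R b6@15:R b1@16:L b2@17:R]
Beat 11 (R): throw ball4 h=9 -> lands@20:L; in-air after throw: [b3@12:L b5@13:R b6@15:R b1@16:L b2@17:R b4@20:L]
Beat 12 (L): throw ball3 h=7 -> lands@19:R; in-air after throw: [b5@13:R b6@15:R b1@16:L b2@17:R b3@19:R b4@20:L]
Beat 13 (R): throw ball5 h=1 -> lands@14:L; in-air after throw: [b5@14:L b6@15:R b1@16:L b2@17:R b3@19:R b4@20:L]
Ball 1: thrown@0 h=7 -> first land @7; rethrown@7 h=9 -> second land @16

Answer: 7 16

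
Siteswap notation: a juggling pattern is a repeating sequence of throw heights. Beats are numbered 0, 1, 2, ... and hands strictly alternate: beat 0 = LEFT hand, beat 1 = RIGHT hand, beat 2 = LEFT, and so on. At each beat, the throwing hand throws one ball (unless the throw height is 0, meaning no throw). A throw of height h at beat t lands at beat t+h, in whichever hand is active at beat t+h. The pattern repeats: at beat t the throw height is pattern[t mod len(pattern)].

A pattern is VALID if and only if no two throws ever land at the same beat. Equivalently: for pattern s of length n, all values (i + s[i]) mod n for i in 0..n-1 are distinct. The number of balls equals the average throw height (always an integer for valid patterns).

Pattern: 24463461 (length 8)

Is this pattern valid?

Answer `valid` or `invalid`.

Answer: invalid

Derivation:
i=0: (i + s[i]) mod n = (0 + 2) mod 8 = 2
i=1: (i + s[i]) mod n = (1 + 4) mod 8 = 5
i=2: (i + s[i]) mod n = (2 + 4) mod 8 = 6
i=3: (i + s[i]) mod n = (3 + 6) mod 8 = 1
i=4: (i + s[i]) mod n = (4 + 3) mod 8 = 7
i=5: (i + s[i]) mod n = (5 + 4) mod 8 = 1
i=6: (i + s[i]) mod n = (6 + 6) mod 8 = 4
i=7: (i + s[i]) mod n = (7 + 1) mod 8 = 0
Residues: [2, 5, 6, 1, 7, 1, 4, 0], distinct: False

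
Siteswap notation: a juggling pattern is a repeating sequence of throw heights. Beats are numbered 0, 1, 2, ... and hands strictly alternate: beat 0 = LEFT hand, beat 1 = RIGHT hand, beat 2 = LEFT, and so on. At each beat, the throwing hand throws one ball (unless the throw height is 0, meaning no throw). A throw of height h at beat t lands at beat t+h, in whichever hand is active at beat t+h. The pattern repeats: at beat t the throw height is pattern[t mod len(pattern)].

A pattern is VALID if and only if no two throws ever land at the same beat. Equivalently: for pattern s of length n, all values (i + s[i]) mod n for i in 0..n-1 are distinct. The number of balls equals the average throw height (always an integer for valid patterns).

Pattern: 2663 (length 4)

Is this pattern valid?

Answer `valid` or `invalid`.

i=0: (i + s[i]) mod n = (0 + 2) mod 4 = 2
i=1: (i + s[i]) mod n = (1 + 6) mod 4 = 3
i=2: (i + s[i]) mod n = (2 + 6) mod 4 = 0
i=3: (i + s[i]) mod n = (3 + 3) mod 4 = 2
Residues: [2, 3, 0, 2], distinct: False

Answer: invalid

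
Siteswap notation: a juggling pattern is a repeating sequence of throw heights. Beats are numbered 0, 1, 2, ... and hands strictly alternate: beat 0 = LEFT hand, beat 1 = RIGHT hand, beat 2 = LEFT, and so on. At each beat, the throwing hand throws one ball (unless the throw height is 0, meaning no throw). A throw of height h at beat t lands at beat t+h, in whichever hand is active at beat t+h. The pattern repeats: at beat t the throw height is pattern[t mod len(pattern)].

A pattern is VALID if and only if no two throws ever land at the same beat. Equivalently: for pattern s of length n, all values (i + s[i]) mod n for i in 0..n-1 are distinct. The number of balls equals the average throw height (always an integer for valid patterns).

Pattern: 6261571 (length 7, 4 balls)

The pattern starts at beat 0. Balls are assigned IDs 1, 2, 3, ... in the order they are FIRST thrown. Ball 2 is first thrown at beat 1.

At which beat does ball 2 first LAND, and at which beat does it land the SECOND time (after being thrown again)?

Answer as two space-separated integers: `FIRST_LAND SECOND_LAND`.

Answer: 3 4

Derivation:
Beat 0 (L): throw ball1 h=6 -> lands@6:L; in-air after throw: [b1@6:L]
Beat 1 (R): throw ball2 h=2 -> lands@3:R; in-air after throw: [b2@3:R b1@6:L]
Beat 2 (L): throw ball3 h=6 -> lands@8:L; in-air after throw: [b2@3:R b1@6:L b3@8:L]
Beat 3 (R): throw ball2 h=1 -> lands@4:L; in-air after throw: [b2@4:L b1@6:L b3@8:L]
Beat 4 (L): throw ball2 h=5 -> lands@9:R; in-air after throw: [b1@6:L b3@8:L b2@9:R]
Ball 2: thrown@1 h=2 -> first land @3; rethrown@3 h=1 -> second land @4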